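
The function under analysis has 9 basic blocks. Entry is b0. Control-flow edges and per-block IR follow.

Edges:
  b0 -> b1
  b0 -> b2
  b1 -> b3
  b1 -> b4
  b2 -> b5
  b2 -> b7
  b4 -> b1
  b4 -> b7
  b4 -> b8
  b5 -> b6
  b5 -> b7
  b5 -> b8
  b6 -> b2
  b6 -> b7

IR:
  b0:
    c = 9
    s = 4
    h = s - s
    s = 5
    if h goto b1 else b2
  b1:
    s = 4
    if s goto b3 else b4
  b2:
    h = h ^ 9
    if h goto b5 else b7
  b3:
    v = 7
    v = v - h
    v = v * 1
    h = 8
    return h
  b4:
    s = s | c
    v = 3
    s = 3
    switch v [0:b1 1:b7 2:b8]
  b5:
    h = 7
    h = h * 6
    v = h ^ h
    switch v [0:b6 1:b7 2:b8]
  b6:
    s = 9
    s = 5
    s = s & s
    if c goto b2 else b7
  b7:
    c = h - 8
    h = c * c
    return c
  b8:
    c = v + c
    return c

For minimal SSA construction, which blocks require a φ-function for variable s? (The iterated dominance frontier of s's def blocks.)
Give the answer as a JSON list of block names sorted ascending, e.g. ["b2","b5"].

Answer: ["b1", "b2", "b7", "b8"]

Derivation:
idom tree: b1←b0 b2←b0 b3←b1 b4←b1 b5←b2 b6←b5 b7←b0 b8←b0
Dom at joins:
  b1: preds {b0,b4}: {b0} ∩ {b0,b1,b4} = {b0}; idom=b0
  b2: preds {b0,b6}: {b0} ∩ {b0,b2,b5,b6} = {b0}; idom=b0
  b7: preds {b2,b4,b5,b6}: {b0,b2} ∩ {b0,b1,b4} ∩ {b0,b2,b5} ∩ {b0,b2,b5,b6} = {b0}; idom=b0
  b8: preds {b4,b5}: {b0,b1,b4} ∩ {b0,b2,b5} = {b0}; idom=b0

DF walk-up:
  b1←b0: walk · to b0
  b1←b4: walk b4→b1 to b0
  b2←b0: walk · to b0
  b2←b6: walk b6→b5→b2 to b0
  b7←b2: walk b2 to b0
  b7←b4: walk b4→b1 to b0
  b7←b5: walk b5→b2 to b0
  b7←b6: walk b6→b5→b2 to b0
  b8←b4: walk b4→b1 to b0
  b8←b5: walk b5→b2 to b0
  b0: DF=∅
  b1: DF={b1,b7,b8}
  b2: DF={b2,b7,b8}
  b3: DF=∅
  b4: DF={b1,b7,b8}
  b5: DF={b2,b7,b8}
  b6: DF={b2,b7}
  b7: DF=∅
  b8: DF=∅

φ for s: defs {b0,b1,b4,b6}
  DF⁺ = {b1,b2,b7,b8}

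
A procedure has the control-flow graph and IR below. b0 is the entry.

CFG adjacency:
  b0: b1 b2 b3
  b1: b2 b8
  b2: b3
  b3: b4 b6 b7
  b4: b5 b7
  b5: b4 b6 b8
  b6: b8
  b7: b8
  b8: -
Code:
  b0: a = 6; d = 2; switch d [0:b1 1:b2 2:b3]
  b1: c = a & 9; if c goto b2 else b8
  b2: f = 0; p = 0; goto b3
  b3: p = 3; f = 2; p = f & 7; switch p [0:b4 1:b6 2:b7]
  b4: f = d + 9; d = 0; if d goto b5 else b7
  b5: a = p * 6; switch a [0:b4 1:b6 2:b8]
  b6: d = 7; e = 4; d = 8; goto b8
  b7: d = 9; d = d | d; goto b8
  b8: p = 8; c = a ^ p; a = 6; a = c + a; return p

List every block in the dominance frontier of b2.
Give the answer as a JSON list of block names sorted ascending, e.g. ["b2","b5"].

Answer: ["b3"]

Analysis:
idom tree: b1←b0 b2←b0 b3←b0 b4←b3 b5←b4 b6←b3 b7←b3 b8←b0
Join-block Dom:
  b2: preds {b0,b1}: {b0} ∩ {b0,b1} = {b0}; idom=b0
  b3: preds {b0,b2}: {b0} ∩ {b0,b2} = {b0}; idom=b0
  b4: preds {b3,b5}: {b0,b3} ∩ {b0,b3,b4,b5} = {b0,b3}; idom=b3
  b6: preds {b3,b5}: {b0,b3} ∩ {b0,b3,b4,b5} = {b0,b3}; idom=b3
  b7: preds {b3,b4}: {b0,b3} ∩ {b0,b3,b4} = {b0,b3}; idom=b3
  b8: preds {b1,b5,b6,b7}: {b0,b1} ∩ {b0,b3,b4,b5} ∩ {b0,b3,b6} ∩ {b0,b3,b7} = {b0}; idom=b0

DF derivation:
  b2←b0: walk · to b0
  b2←b1: walk b1 to b0
  b3←b0: walk · to b0
  b3←b2: walk b2 to b0
  b4←b3: walk · to b3
  b4←b5: walk b5→b4 to b3
  b6←b3: walk · to b3
  b6←b5: walk b5→b4 to b3
  b7←b3: walk · to b3
  b7←b4: walk b4 to b3
  b8←b1: walk b1 to b0
  b8←b5: walk b5→b4→b3 to b0
  b8←b6: walk b6→b3 to b0
  b8←b7: walk b7→b3 to b0
  b0: DF=∅
  b1: DF={b2,b8}
  b2: DF={b3}
  b3: DF={b8}
  b4: DF={b4,b6,b7,b8}
  b5: DF={b4,b6,b8}
  b6: DF={b8}
  b7: DF={b8}
  b8: DF=∅

DF(b2) = ["b3"]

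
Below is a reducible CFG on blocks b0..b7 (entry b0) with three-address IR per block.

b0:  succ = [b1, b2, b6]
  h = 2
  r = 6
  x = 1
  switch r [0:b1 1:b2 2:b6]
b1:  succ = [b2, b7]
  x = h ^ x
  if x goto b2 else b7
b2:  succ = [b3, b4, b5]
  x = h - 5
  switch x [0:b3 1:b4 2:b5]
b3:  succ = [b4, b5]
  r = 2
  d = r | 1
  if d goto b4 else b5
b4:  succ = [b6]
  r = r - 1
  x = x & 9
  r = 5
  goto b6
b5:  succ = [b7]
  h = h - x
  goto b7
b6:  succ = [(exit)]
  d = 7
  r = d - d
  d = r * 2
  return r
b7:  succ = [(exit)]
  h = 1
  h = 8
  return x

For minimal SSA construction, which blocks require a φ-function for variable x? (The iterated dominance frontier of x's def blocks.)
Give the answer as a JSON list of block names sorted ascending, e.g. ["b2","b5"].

Answer: ["b2", "b6", "b7"]

Analysis:
idom tree: b1←b0 b2←b0 b3←b2 b4←b2 b5←b2 b6←b0 b7←b0
Join-block Dom:
  b2: preds {b0,b1}: {b0} ∩ {b0,b1} = {b0}; idom=b0
  b4: preds {b2,b3}: {b0,b2} ∩ {b0,b2,b3} = {b0,b2}; idom=b2
  b5: preds {b2,b3}: {b0,b2} ∩ {b0,b2,b3} = {b0,b2}; idom=b2
  b6: preds {b0,b4}: {b0} ∩ {b0,b2,b4} = {b0}; idom=b0
  b7: preds {b1,b5}: {b0,b1} ∩ {b0,b2,b5} = {b0}; idom=b0

DF derivation:
  b2←b0: walk · to b0
  b2←b1: walk b1 to b0
  b4←b2: walk · to b2
  b4←b3: walk b3 to b2
  b5←b2: walk · to b2
  b5←b3: walk b3 to b2
  b6←b0: walk · to b0
  b6←b4: walk b4→b2 to b0
  b7←b1: walk b1 to b0
  b7←b5: walk b5→b2 to b0
  DF(b0)=∅
  DF(b1)={b2,b7}
  DF(b2)={b6,b7}
  DF(b3)={b4,b5}
  DF(b4)={b6}
  DF(b5)={b7}
  DF(b6)=∅
  DF(b7)=∅

φ for x: defs {b0,b1,b2,b4}
  DF⁺ = {b2,b6,b7}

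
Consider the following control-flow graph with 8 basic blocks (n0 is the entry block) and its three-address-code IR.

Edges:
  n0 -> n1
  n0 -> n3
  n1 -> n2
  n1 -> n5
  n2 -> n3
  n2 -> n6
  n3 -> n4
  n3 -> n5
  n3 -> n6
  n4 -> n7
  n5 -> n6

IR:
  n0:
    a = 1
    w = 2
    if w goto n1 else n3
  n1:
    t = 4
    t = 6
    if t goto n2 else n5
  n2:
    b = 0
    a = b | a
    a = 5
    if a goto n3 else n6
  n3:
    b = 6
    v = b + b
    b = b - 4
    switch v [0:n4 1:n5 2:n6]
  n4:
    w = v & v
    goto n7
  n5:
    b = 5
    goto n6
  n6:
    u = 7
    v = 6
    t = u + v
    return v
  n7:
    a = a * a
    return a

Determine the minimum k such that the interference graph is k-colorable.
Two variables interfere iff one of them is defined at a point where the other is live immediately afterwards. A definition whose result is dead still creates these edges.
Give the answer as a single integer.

Per-block:
  n0: def={a,w} ue=∅
  n1: def={t} ue=∅
  n2: def={a,b} ue={a}
  n3: def={b,v} ue=∅
  n4: def={w} ue={v}
  n5: def={b} ue=∅
  n6: def={t,u,v} ue=∅
  n7: def={a} ue={a}

Live sets:
  n0 li=∅ lo={a}
  n1 li={a} lo={a}
  n2 li={a} lo={a}
  n3 li={a} lo={a,v}
  n4 li={a,v} lo={a}
  n5 li=∅ lo=∅
  n6 li=∅ lo=∅
  n7 li={a} lo=∅

Interference:
  a: {b,t,v,w}
  b: {a,v}
  t: {a,v}
  u: {v}
  v: {a,b,t,u}
  w: {a}

Chromatic number:
  {a,b,v} pairwise interfere (3-clique) ⇒ χ ≥ 3
  assign a→r0 b→r2 t→r2 u→r0 v→r1 w→r1 — no edge inside a register ⇒ χ ≤ 3
  χ = 3

Answer: 3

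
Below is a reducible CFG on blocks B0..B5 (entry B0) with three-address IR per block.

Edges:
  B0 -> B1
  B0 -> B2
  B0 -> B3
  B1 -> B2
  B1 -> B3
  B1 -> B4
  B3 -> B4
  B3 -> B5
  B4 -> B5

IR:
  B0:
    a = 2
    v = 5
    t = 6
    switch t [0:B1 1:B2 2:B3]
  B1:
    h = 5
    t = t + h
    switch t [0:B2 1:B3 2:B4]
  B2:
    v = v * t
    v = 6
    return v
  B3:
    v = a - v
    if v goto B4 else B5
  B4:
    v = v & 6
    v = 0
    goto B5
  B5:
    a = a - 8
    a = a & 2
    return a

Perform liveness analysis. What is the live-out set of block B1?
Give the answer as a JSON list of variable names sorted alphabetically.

def/use:
  B0: def={a,t,v} ue=∅
  B1: def={h,t} ue={t}
  B2: def={v} ue={t,v}
  B3: def={v} ue={a,v}
  B4: def={v} ue={v}
  B5: def={a} ue={a}

Live sets:
  B0 li=∅ lo={a,t,v}
  B1 li={a,t,v} lo={a,t,v}
  B2 li={t,v} lo=∅
  B3 li={a,v} lo={a,v}
  B4 li={a,v} lo={a}
  B5 li={a} lo=∅

live-out(B1) = ["a", "t", "v"]

Answer: ["a", "t", "v"]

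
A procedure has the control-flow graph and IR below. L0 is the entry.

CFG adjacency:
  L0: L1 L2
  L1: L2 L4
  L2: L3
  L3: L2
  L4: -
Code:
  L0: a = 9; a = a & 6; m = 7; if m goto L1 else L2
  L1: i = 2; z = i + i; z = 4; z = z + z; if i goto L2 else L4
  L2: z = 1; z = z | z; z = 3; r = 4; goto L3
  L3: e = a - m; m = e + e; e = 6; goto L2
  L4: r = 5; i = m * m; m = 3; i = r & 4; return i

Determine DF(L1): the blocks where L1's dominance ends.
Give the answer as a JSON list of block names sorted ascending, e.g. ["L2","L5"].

idom tree: L1←L0 L2←L0 L3←L2 L4←L1
Dom at joins:
  L2: preds {L0,L1,L3}: {L0} ∩ {L0,L1} ∩ {L0,L2,L3} = {L0}; idom=L0

DF walk-up:
  join L2 pred L0: · stop@L0
  join L2 pred L1: L1 stop@L0
  join L2 pred L3: L3→L2 stop@L0
  L0: DF=∅
  L1: DF={L2}
  L2: DF={L2}
  L3: DF={L2}
  L4: DF=∅

DF(L1) = ["L2"]

Answer: ["L2"]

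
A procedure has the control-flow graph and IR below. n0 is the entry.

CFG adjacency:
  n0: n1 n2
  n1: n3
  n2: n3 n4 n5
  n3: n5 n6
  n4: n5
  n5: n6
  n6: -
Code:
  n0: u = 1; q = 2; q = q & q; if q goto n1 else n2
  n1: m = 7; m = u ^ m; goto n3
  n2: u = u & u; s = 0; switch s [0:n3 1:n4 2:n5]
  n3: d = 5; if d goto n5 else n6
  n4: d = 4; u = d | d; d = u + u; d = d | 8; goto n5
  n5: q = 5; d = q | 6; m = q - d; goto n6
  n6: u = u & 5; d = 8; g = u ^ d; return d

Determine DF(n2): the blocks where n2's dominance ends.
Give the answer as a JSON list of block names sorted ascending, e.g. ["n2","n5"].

idom tree: n1←n0 n2←n0 n3←n0 n4←n2 n5←n0 n6←n0
Join-block Dom:
  n3: preds {n1,n2}: {n0,n1} ∩ {n0,n2} = {n0}; idom=n0
  n5: preds {n2,n3,n4}: {n0,n2} ∩ {n0,n3} ∩ {n0,n2,n4} = {n0}; idom=n0
  n6: preds {n3,n5}: {n0,n3} ∩ {n0,n5} = {n0}; idom=n0

DF walk-up:
  join n3 pred n1: n1 stop@n0
  join n3 pred n2: n2 stop@n0
  join n5 pred n2: n2 stop@n0
  join n5 pred n3: n3 stop@n0
  join n5 pred n4: n4→n2 stop@n0
  join n6 pred n3: n3 stop@n0
  join n6 pred n5: n5 stop@n0
  DF(n0)=∅
  DF(n1)={n3}
  DF(n2)={n3,n5}
  DF(n3)={n5,n6}
  DF(n4)={n5}
  DF(n5)={n6}
  DF(n6)=∅

DF(n2) = ["n3", "n5"]

Answer: ["n3", "n5"]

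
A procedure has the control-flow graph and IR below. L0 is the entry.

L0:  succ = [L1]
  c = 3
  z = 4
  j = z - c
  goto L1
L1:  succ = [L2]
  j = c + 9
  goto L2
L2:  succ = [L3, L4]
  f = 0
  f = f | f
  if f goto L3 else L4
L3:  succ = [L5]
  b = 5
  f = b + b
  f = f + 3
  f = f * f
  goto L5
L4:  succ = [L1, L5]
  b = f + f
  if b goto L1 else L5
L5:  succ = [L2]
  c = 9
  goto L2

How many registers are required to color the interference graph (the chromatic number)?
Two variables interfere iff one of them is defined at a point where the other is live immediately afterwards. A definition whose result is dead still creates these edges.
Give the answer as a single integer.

Answer: 2

Working:
Block summaries:
  L0: {c,j,z} / ∅
  L1: {j} / {c}
  L2: {f} / ∅
  L3: {b,f} / ∅
  L4: {b} / {f}
  L5: {c} / ∅

Backward fixpoint:
  L0: in=∅ out={c}
  L1: in={c} out={c}
  L2: in={c} out={c,f}
  L3: in=∅ out=∅
  L4: in={c,f} out={c}
  L5: in=∅ out={c}

Interfere edges:
  b: {c}
  c: {b,f,j,z}
  f: {c}
  j: {c}
  z: {c}

Registers:
  {b,c} pairwise interfere (2-clique) ⇒ χ ≥ 2
  assign b→c1 c→c0 f→c1 j→c1 z→c1 — no edge inside a register ⇒ χ ≤ 2
  χ = 2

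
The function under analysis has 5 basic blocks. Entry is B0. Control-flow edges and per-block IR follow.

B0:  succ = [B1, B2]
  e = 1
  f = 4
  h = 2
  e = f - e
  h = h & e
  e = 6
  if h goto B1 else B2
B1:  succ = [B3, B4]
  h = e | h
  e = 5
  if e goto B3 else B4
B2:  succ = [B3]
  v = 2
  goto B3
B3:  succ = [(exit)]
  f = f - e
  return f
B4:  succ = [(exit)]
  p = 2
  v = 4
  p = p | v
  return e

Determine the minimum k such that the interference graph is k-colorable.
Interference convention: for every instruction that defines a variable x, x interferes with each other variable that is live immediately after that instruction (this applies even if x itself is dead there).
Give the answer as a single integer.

Answer: 3

Analysis:
Block summaries:
  B0: def={e,f,h} ue=∅
  B1: def={e,h} ue={e,h}
  B2: def={v} ue=∅
  B3: def={f} ue={e,f}
  B4: def={p,v} ue={e}

Live sets:
  B0 li=∅ lo={e,f,h}
  B1 li={e,f,h} lo={e,f}
  B2 li={e,f} lo={e,f}
  B3 li={e,f} lo=∅
  B4 li={e} lo=∅

Interference:
  e: {f,h,p,v}
  f: {e,h,v}
  h: {e,f}
  p: {e,v}
  v: {e,f,p}

Chromatic number:
  lower bound: {e,f,h} mutually conflict ⇒ χ ≥ 3
  3-colouring: c0={e}  c1={f,p}  c2={h,v}
  χ = 3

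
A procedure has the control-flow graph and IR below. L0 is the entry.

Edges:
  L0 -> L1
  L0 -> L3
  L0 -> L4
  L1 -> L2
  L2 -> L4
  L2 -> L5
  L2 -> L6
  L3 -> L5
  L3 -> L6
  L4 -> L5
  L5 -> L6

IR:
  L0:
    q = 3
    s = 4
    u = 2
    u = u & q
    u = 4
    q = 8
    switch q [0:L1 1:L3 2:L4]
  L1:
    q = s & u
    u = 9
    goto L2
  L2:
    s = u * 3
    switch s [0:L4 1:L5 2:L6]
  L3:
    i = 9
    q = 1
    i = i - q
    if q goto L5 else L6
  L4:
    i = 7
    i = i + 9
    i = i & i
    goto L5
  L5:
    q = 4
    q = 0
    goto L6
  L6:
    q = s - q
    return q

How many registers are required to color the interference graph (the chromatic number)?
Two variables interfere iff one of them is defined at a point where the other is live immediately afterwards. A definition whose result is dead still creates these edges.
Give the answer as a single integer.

def/use:
  L0: {q,s,u} / ∅
  L1: {q,u} / {s,u}
  L2: {s} / {u}
  L3: {i,q} / ∅
  L4: {i} / ∅
  L5: {q} / ∅
  L6: {q} / {q,s}

Liveness:
  L0: in=∅ out={s,u}
  L1: in={s,u} out={q,u}
  L2: in={q,u} out={q,s}
  L3: in={s} out={q,s}
  L4: in={s} out={s}
  L5: in={s} out={q,s}
  L6: in={q,s} out=∅

Interference:
  i — {q,s}
  q — {i,s,u}
  s — {i,q,u}
  u — {q,s}

Chromatic number:
  clique {i,q,s} ⇒ need ≥ 3
  3-colouring: R0={q}  R1={s}  R2={i,u}
  χ = 3

Answer: 3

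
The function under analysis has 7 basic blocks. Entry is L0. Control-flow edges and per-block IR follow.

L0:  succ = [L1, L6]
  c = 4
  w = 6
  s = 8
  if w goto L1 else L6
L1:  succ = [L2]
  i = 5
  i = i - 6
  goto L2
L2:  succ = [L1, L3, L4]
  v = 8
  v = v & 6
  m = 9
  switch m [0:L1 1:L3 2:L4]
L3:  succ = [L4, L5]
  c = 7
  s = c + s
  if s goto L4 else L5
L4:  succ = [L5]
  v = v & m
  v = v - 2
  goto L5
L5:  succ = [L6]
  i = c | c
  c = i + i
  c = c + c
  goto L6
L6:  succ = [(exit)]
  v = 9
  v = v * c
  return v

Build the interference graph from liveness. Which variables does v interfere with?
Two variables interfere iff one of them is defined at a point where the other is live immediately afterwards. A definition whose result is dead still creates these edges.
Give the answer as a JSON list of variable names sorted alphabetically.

Answer: ["c", "m", "s"]

Working:
Block summaries:
  L0: def={c,s,w} ue=∅
  L1: def={i} ue=∅
  L2: def={m,v} ue=∅
  L3: def={c,s} ue={s}
  L4: def={v} ue={m,v}
  L5: def={c,i} ue={c}
  L6: def={v} ue={c}

Liveness:
  live L0: ∅→{c,s}
  live L1: {c,s}→{c,s}
  live L2: {c,s}→{c,m,s,v}
  live L3: {m,s,v}→{c,m,v}
  live L4: {c,m,v}→{c}
  live L5: {c}→{c}
  live L6: {c}→∅

Interfere edges:
  c↔{i,m,s,v,w}
  i↔{c,s}
  m↔{c,s,v}
  s↔{c,i,m,v,w}
  v↔{c,m,s}
  w↔{c,s}

N(v) = ["c", "m", "s"]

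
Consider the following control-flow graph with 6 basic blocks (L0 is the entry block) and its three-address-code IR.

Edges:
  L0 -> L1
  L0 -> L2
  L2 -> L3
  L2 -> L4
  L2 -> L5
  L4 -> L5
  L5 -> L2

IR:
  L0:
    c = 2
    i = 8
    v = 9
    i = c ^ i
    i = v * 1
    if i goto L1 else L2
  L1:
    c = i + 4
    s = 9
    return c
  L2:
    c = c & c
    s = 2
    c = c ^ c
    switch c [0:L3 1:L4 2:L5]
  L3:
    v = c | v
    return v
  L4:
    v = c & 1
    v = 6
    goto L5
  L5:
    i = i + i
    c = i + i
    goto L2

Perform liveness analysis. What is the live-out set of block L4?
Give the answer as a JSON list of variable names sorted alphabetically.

Block summaries:
  L0: def={c,i,v} ue=∅
  L1: def={c,s} ue={i}
  L2: def={c,s} ue={c}
  L3: def={v} ue={c,v}
  L4: def={v} ue={c}
  L5: def={c,i} ue={i}

Backward fixpoint:
  L0: in=∅ out={c,i,v}
  L1: in={i} out=∅
  L2: in={c,i,v} out={c,i,v}
  L3: in={c,v} out=∅
  L4: in={c,i} out={i,v}
  L5: in={i,v} out={c,i,v}

live-out(L4) = ["i", "v"]

Answer: ["i", "v"]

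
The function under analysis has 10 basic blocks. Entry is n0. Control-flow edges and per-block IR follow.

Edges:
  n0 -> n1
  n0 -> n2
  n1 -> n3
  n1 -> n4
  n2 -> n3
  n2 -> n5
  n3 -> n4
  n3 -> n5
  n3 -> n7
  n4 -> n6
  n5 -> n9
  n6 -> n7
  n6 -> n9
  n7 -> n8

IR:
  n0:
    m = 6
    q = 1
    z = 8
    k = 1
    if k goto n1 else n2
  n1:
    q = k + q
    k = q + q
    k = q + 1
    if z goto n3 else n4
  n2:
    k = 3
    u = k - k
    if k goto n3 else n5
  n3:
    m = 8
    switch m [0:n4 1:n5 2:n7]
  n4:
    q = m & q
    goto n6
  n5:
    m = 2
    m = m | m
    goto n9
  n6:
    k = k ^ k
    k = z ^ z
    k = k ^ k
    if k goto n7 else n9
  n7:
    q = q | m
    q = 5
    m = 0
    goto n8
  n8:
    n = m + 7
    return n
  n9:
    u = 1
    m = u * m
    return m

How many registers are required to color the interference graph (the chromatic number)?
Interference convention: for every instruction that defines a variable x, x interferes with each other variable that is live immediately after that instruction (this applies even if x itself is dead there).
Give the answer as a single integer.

Block summaries:
  n0: def={k,m,q,z} ue=∅
  n1: def={k,q} ue={k,q,z}
  n2: def={k,u} ue=∅
  n3: def={m} ue=∅
  n4: def={q} ue={m,q}
  n5: def={m} ue=∅
  n6: def={k} ue={k,z}
  n7: def={m,q} ue={m,q}
  n8: def={n} ue={m}
  n9: def={m,u} ue={m}

Liveness:
  n0 li=∅ lo={k,m,q,z}
  n1 li={k,m,q,z} lo={k,m,q,z}
  n2 li={q,z} lo={k,q,z}
  n3 li={k,q,z} lo={k,m,q,z}
  n4 li={k,m,q,z} lo={k,m,q,z}
  n5 li=∅ lo={m}
  n6 li={k,m,q,z} lo={m,q}
  n7 li={m,q} lo={m}
  n8 li={m} lo=∅
  n9 li={m} lo=∅

Interference:
  k: {m,q,u,z}
  m: {k,q,u,z}
  n: ∅
  q: {k,m,u,z}
  u: {k,m,q,z}
  z: {k,m,q,u}

Colouring:
  clique {k,m,q,u,z} ⇒ need ≥ 5
  5-colouring: r0={k,n}  r1={m}  r2={q}  r3={u}  r4={z}
  χ = 5

Answer: 5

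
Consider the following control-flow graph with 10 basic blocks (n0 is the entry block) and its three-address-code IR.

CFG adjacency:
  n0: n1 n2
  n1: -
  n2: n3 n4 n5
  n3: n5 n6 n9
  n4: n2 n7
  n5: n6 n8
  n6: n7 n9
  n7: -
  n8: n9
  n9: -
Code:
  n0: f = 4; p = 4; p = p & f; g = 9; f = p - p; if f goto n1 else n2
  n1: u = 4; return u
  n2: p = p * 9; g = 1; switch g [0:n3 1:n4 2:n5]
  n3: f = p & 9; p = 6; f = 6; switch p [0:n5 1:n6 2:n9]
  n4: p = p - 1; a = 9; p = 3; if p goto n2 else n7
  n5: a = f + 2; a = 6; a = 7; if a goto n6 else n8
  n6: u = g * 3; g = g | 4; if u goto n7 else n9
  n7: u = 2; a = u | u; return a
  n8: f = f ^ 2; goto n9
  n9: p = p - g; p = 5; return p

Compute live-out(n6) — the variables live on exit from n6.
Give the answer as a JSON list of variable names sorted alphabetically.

Per-block:
  n0: {f,g,p} / ∅
  n1: {u} / ∅
  n2: {g,p} / {p}
  n3: {f,p} / {p}
  n4: {a,p} / {p}
  n5: {a} / {f}
  n6: {g,u} / {g}
  n7: {a,u} / ∅
  n8: {f} / {f}
  n9: {p} / {g,p}

Liveness:
  n0 li=∅ lo={f,p}
  n1 li=∅ lo=∅
  n2 li={f,p} lo={f,g,p}
  n3 li={g,p} lo={f,g,p}
  n4 li={f,p} lo={f,p}
  n5 li={f,g,p} lo={f,g,p}
  n6 li={g,p} lo={g,p}
  n7 li=∅ lo=∅
  n8 li={f,g,p} lo={g,p}
  n9 li={g,p} lo=∅

live-out(n6) = ["g", "p"]

Answer: ["g", "p"]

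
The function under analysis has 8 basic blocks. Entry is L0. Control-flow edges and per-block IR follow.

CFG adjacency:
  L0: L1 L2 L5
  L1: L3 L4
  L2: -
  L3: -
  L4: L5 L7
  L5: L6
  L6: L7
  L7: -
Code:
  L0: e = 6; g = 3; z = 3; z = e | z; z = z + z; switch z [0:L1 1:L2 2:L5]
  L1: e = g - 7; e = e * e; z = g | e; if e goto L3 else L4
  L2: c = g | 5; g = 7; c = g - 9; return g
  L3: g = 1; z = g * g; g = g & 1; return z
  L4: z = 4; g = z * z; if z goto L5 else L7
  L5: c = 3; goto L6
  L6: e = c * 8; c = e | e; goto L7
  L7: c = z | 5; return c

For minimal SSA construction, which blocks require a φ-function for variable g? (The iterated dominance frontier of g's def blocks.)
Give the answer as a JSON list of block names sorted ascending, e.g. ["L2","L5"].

Answer: ["L5", "L7"]

Analysis:
idom tree: L1←L0 L2←L0 L3←L1 L4←L1 L5←L0 L6←L5 L7←L0
Dom at joins:
  L5: preds {L0,L4}: {L0} ∩ {L0,L1,L4} = {L0}; idom=L0
  L7: preds {L4,L6}: {L0,L1,L4} ∩ {L0,L5,L6} = {L0}; idom=L0

DF derivation:
  join L5 pred L0: · stop@L0
  join L5 pred L4: L4→L1 stop@L0
  join L7 pred L4: L4→L1 stop@L0
  join L7 pred L6: L6→L5 stop@L0
  DF(L0)=∅
  DF(L1)={L5,L7}
  DF(L2)=∅
  DF(L3)=∅
  DF(L4)={L5,L7}
  DF(L5)={L7}
  DF(L6)={L7}
  DF(L7)=∅

φ for g: defs {L0,L2,L3,L4}
  DF⁺ = {L5,L7}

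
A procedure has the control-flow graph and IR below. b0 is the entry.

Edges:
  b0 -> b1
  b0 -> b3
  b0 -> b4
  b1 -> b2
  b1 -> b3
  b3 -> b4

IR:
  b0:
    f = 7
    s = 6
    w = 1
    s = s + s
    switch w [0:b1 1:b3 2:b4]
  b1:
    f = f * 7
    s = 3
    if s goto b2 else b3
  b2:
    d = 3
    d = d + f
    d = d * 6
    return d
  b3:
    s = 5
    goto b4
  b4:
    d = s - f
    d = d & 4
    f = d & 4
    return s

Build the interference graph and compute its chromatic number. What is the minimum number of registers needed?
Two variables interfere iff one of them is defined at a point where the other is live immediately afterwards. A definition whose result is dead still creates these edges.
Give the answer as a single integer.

Answer: 3

Derivation:
Per-block:
  b0: def={f,s,w} ue=∅
  b1: def={f,s} ue={f}
  b2: def={d} ue={f}
  b3: def={s} ue=∅
  b4: def={d,f} ue={f,s}

Liveness:
  live b0: ∅→{f,s}
  live b1: {f}→{f}
  live b2: {f}→∅
  live b3: {f}→{f,s}
  live b4: {f,s}→∅

Interference:
  d: {f,s}
  f: {d,s,w}
  s: {d,f,w}
  w: {f,s}

Chromatic number:
  {d,f,s} pairwise interfere (3-clique) ⇒ χ ≥ 3
  3-colouring: c0={f}  c1={s}  c2={d,w}
  χ = 3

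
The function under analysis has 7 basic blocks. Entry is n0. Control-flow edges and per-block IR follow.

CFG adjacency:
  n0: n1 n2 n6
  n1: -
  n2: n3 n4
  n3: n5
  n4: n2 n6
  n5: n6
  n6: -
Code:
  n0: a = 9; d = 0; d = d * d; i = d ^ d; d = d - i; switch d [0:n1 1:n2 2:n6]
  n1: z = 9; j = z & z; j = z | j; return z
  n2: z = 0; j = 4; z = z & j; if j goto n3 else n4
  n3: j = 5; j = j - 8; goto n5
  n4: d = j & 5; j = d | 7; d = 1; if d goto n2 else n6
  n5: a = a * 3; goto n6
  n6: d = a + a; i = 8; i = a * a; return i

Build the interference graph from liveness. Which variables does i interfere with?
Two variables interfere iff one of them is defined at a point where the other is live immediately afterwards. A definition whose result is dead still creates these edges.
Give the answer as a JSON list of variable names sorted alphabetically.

Block summaries:
  n0 def {a,d,i} use ∅
  n1 def {j,z} use ∅
  n2 def {j,z} use ∅
  n3 def {j} use ∅
  n4 def {d,j} use {j}
  n5 def {a} use {a}
  n6 def {d,i} use {a}

Liveness:
  live n0: ∅→{a}
  live n1: ∅→∅
  live n2: {a}→{a,j}
  live n3: {a}→{a}
  live n4: {a,j}→{a}
  live n5: {a}→{a}
  live n6: {a}→∅

Interfere edges:
  a↔{d,i,j,z}
  d↔{a,i}
  i↔{a,d}
  j↔{a,z}
  z↔{a,j}

N(i) = ["a", "d"]

Answer: ["a", "d"]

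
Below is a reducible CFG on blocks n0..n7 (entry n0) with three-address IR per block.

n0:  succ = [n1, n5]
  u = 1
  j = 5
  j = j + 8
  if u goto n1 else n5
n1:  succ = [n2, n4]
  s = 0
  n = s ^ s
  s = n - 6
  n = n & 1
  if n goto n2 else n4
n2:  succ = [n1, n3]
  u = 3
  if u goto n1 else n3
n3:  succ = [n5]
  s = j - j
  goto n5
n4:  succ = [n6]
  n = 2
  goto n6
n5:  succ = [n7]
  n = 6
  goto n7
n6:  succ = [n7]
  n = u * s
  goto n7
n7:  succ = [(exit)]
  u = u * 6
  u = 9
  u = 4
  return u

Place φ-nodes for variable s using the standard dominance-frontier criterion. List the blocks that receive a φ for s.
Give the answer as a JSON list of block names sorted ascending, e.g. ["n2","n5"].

Answer: ["n1", "n5", "n7"]

Working:
idom tree: n1←n0 n2←n1 n3←n2 n4←n1 n5←n0 n6←n4 n7←n0
Dom at joins:
  n1: preds {n0,n2}: {n0} ∩ {n0,n1,n2} = {n0}; idom=n0
  n5: preds {n0,n3}: {n0} ∩ {n0,n1,n2,n3} = {n0}; idom=n0
  n7: preds {n5,n6}: {n0,n5} ∩ {n0,n1,n4,n6} = {n0}; idom=n0

Frontier:
  join n1 pred n0: · stop@n0
  join n1 pred n2: n2→n1 stop@n0
  join n5 pred n0: · stop@n0
  join n5 pred n3: n3→n2→n1 stop@n0
  join n7 pred n5: n5 stop@n0
  join n7 pred n6: n6→n4→n1 stop@n0
  n0: DF=∅
  n1: DF={n1,n5,n7}
  n2: DF={n1,n5}
  n3: DF={n5}
  n4: DF={n7}
  n5: DF={n7}
  n6: DF={n7}
  n7: DF=∅

φ for s: defs {n1,n3}
  DF⁺ = {n1,n5,n7}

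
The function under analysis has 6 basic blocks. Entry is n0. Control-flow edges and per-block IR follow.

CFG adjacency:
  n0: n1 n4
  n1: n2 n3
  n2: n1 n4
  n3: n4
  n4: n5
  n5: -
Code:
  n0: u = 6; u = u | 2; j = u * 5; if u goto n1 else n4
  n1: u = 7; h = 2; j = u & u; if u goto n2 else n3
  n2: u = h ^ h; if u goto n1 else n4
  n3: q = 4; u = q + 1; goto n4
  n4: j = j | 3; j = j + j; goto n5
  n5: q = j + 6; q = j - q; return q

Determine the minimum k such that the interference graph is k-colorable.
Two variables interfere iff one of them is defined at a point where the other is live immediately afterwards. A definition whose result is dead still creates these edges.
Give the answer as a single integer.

Answer: 3

Analysis:
Block summaries:
  n0 def {j,u} use ∅
  n1 def {h,j,u} use ∅
  n2 def {u} use {h}
  n3 def {q,u} use ∅
  n4 def {j} use {j}
  n5 def {q} use {j}

Live sets:
  n0 li=∅ lo={j}
  n1 li=∅ lo={h,j}
  n2 li={h,j} lo={j}
  n3 li={j} lo={j}
  n4 li={j} lo={j}
  n5 li={j} lo=∅

Conflict graph:
  h — {j,u}
  j — {h,q,u}
  q — {j}
  u — {h,j}

Registers:
  lower bound: {h,j,u} mutually conflict ⇒ χ ≥ 3
  assign h→c1 j→c0 q→c1 u→c2 — no edge inside a register ⇒ χ ≤ 3
  χ = 3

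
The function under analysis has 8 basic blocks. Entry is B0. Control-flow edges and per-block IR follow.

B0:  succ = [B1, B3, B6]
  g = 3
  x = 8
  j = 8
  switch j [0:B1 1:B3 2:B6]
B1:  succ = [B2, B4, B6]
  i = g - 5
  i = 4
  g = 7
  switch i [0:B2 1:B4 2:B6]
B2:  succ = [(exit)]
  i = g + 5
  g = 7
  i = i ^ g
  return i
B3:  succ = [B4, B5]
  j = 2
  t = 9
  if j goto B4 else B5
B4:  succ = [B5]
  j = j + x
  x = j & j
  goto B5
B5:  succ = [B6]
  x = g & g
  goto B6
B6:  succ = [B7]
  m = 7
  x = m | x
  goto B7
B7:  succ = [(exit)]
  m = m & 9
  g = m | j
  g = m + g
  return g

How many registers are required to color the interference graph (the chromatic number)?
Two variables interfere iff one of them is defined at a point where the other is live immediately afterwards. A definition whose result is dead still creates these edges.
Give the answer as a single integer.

Per-block:
  B0 def {g,j,x} use ∅
  B1 def {g,i} use {g}
  B2 def {g,i} use {g}
  B3 def {j,t} use ∅
  B4 def {j,x} use {j,x}
  B5 def {x} use {g}
  B6 def {m,x} use {x}
  B7 def {g,m} use {j,m}

Live sets:
  B0: in=∅ out={g,j,x}
  B1: in={g,j,x} out={g,j,x}
  B2: in={g} out=∅
  B3: in={g,x} out={g,j,x}
  B4: in={g,j,x} out={g,j}
  B5: in={g,j} out={j,x}
  B6: in={j,x} out={j,m}
  B7: in={j,m} out=∅

Interference:
  g — {i,j,m,t,x}
  i — {g,j,x}
  j — {g,i,m,t,x}
  m — {g,j,x}
  t — {g,j,x}
  x — {g,i,j,m,t}

Registers:
  lower bound: {g,i,j,x} mutually conflict ⇒ χ ≥ 4
  4-colouring: c0={g}  c1={j}  c2={x}  c3={i,m,t}
  χ = 4

Answer: 4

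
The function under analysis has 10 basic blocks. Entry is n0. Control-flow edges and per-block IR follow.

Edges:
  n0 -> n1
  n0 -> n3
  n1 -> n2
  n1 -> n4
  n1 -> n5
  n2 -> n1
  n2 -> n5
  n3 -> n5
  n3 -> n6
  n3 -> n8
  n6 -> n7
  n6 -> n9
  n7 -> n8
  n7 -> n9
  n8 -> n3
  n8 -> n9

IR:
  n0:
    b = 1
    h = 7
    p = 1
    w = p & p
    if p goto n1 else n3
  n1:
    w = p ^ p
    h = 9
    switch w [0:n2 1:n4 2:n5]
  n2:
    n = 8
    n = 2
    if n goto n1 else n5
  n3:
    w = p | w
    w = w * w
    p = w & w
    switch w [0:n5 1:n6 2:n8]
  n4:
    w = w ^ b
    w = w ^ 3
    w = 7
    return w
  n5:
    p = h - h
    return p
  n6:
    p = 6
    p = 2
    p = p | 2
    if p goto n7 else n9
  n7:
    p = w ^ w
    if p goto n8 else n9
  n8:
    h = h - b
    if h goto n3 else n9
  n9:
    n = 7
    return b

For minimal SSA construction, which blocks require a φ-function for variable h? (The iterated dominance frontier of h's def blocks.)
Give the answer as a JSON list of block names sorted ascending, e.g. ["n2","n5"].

idom tree: n1←n0 n2←n1 n3←n0 n4←n1 n5←n0 n6←n3 n7←n6 n8←n3 n9←n3
Dom∩ at merges:
  n1: preds {n0,n2}: {n0} ∩ {n0,n1,n2} = {n0}; idom=n0
  n3: preds {n0,n8}: {n0} ∩ {n0,n3,n8} = {n0}; idom=n0
  n5: preds {n1,n2,n3}: {n0,n1} ∩ {n0,n1,n2} ∩ {n0,n3} = {n0}; idom=n0
  n8: preds {n3,n7}: {n0,n3} ∩ {n0,n3,n6,n7} = {n0,n3}; idom=n3
  n9: preds {n6,n7,n8}: {n0,n3,n6} ∩ {n0,n3,n6,n7} ∩ {n0,n3,n8} = {n0,n3}; idom=n3

DF walk-up:
  n1←n0: walk · to n0
  n1←n2: walk n2→n1 to n0
  n3←n0: walk · to n0
  n3←n8: walk n8→n3 to n0
  n5←n1: walk n1 to n0
  n5←n2: walk n2→n1 to n0
  n5←n3: walk n3 to n0
  n8←n3: walk · to n3
  n8←n7: walk n7→n6 to n3
  n9←n6: walk n6 to n3
  n9←n7: walk n7→n6 to n3
  n9←n8: walk n8 to n3
  n0: DF=∅
  n1: DF={n1,n5}
  n2: DF={n1,n5}
  n3: DF={n3,n5}
  n4: DF=∅
  n5: DF=∅
  n6: DF={n8,n9}
  n7: DF={n8,n9}
  n8: DF={n3,n9}
  n9: DF=∅

φ for h: defs {n0,n1,n8}
  DF⁺ = {n1,n3,n5,n9}

Answer: ["n1", "n3", "n5", "n9"]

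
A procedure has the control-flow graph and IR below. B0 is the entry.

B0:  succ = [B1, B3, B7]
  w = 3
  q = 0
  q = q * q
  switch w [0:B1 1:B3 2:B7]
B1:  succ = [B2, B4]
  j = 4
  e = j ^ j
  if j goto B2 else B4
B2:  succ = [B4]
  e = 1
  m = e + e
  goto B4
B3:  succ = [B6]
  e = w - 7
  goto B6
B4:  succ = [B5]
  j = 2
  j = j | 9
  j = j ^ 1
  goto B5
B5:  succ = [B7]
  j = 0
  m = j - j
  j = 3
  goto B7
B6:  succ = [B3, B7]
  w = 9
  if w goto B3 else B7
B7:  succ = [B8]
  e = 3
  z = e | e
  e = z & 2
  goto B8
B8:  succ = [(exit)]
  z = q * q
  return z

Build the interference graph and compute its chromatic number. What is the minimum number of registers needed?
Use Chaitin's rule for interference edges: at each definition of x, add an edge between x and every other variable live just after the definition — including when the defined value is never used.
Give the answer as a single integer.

Answer: 3

Analysis:
Per-block:
  B0: {q,w} / ∅
  B1: {e,j} / ∅
  B2: {e,m} / ∅
  B3: {e} / {w}
  B4: {j} / ∅
  B5: {j,m} / ∅
  B6: {w} / ∅
  B7: {e,z} / ∅
  B8: {z} / {q}

Live sets:
  B0 li=∅ lo={q,w}
  B1 li={q} lo={q}
  B2 li={q} lo={q}
  B3 li={q,w} lo={q}
  B4 li={q} lo={q}
  B5 li={q} lo={q}
  B6 li={q} lo={q,w}
  B7 li={q} lo={q}
  B8 li={q} lo=∅

Interfere edges:
  e: {j,q}
  j: {e,q}
  m: {q}
  q: {e,j,m,w,z}
  w: {q}
  z: {q}

Colouring:
  {e,j,q} pairwise interfere (3-clique) ⇒ χ ≥ 3
  3-colouring: c0={q}  c1={e,m,w,z}  c2={j}
  χ = 3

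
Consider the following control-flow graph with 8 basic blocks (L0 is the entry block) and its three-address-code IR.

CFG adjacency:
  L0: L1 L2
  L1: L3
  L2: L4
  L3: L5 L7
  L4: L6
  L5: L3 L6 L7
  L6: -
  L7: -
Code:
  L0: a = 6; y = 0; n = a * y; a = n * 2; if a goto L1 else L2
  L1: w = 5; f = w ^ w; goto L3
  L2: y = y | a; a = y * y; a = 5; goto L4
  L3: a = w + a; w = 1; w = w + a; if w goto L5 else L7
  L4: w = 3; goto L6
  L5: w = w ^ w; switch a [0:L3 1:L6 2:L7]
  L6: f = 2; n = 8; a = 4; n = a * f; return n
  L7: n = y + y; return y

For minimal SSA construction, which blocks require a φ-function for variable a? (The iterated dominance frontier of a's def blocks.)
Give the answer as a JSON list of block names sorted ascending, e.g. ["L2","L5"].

Answer: ["L3", "L6"]

Working:
idom tree: L1←L0 L2←L0 L3←L1 L4←L2 L5←L3 L6←L0 L7←L3
Join-block Dom:
  L3: preds {L1,L5}: {L0,L1} ∩ {L0,L1,L3,L5} = {L0,L1}; idom=L1
  L6: preds {L4,L5}: {L0,L2,L4} ∩ {L0,L1,L3,L5} = {L0}; idom=L0
  L7: preds {L3,L5}: {L0,L1,L3} ∩ {L0,L1,L3,L5} = {L0,L1,L3}; idom=L3

DF walk-up:
  L3←L1: walk · to L1
  L3←L5: walk L5→L3 to L1
  L6←L4: walk L4→L2 to L0
  L6←L5: walk L5→L3→L1 to L0
  L7←L3: walk · to L3
  L7←L5: walk L5 to L3
  L0: DF=∅
  L1: DF={L6}
  L2: DF={L6}
  L3: DF={L3,L6}
  L4: DF={L6}
  L5: DF={L3,L6,L7}
  L6: DF=∅
  L7: DF=∅

φ for a: defs {L0,L2,L3,L6}
  DF⁺ = {L3,L6}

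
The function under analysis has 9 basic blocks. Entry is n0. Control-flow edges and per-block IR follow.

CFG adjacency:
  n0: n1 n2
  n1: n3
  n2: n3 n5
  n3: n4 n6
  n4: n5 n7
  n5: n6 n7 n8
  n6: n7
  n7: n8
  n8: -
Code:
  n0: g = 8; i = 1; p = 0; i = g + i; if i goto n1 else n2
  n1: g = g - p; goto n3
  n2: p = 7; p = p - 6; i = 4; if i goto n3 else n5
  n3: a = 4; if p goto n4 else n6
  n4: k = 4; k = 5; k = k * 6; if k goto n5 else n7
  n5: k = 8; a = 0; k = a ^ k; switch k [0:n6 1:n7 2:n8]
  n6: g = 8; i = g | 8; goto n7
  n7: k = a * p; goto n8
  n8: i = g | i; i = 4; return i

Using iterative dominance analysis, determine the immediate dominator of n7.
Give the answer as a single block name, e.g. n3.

idom tree: n1←n0 n2←n0 n3←n0 n4←n3 n5←n0 n6←n0 n7←n0 n8←n0
Dom at joins:
  n3: preds {n1,n2}: {n0,n1} ∩ {n0,n2} = {n0}; idom=n0
  n5: preds {n2,n4}: {n0,n2} ∩ {n0,n3,n4} = {n0}; idom=n0
  n6: preds {n3,n5}: {n0,n3} ∩ {n0,n5} = {n0}; idom=n0
  n7: preds {n4,n5,n6}: {n0,n3,n4} ∩ {n0,n5} ∩ {n0,n6} = {n0}; idom=n0
  n8: preds {n5,n7}: {n0,n5} ∩ {n0,n7} = {n0}; idom=n0

idom(n7) = n0

Answer: n0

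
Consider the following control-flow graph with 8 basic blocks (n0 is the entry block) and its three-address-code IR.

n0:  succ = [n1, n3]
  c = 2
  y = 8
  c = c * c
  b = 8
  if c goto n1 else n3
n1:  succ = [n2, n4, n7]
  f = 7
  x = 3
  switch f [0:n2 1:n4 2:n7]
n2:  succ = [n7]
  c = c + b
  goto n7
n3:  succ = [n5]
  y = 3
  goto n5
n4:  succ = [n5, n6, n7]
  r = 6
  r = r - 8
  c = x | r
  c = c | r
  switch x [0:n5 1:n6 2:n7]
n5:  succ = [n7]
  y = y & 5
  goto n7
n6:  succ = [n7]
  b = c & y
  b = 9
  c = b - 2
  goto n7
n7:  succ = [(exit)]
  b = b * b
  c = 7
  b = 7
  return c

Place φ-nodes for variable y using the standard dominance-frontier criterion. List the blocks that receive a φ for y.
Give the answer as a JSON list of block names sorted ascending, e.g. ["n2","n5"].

Answer: ["n5", "n7"]

Working:
idom tree: n1←n0 n2←n1 n3←n0 n4←n1 n5←n0 n6←n4 n7←n0
Dom at joins:
  n5: preds {n3,n4}: {n0,n3} ∩ {n0,n1,n4} = {n0}; idom=n0
  n7: preds {n1,n2,n4,n5,n6}: {n0,n1} ∩ {n0,n1,n2} ∩ {n0,n1,n4} ∩ {n0,n5} ∩ {n0,n1,n4,n6} = {n0}; idom=n0

DF walk-up:
  n5←n3: walk n3 to n0
  n5←n4: walk n4→n1 to n0
  n7←n1: walk n1 to n0
  n7←n2: walk n2→n1 to n0
  n7←n4: walk n4→n1 to n0
  n7←n5: walk n5 to n0
  n7←n6: walk n6→n4→n1 to n0
  DF(n0)=∅
  DF(n1)={n5,n7}
  DF(n2)={n7}
  DF(n3)={n5}
  DF(n4)={n5,n7}
  DF(n5)={n7}
  DF(n6)={n7}
  DF(n7)=∅

φ for y: defs {n0,n3,n5}
  DF⁺ = {n5,n7}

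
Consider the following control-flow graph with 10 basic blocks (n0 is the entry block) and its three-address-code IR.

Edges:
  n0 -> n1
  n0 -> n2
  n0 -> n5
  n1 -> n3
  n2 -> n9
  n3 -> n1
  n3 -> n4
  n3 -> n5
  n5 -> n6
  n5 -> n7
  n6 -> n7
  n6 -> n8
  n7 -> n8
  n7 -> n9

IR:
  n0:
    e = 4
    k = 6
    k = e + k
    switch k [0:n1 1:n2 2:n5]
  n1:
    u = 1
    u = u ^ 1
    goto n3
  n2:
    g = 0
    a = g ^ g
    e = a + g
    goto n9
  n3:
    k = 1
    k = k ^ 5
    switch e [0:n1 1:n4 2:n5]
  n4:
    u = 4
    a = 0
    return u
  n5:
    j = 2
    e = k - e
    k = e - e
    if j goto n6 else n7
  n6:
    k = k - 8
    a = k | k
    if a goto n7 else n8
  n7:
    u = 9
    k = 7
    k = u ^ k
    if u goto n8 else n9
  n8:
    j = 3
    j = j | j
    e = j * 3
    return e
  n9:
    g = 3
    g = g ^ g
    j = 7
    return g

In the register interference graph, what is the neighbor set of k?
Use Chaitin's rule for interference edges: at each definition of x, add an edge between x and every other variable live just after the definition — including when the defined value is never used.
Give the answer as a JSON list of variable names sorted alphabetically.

Per-block:
  n0 def {e,k} use ∅
  n1 def {u} use ∅
  n2 def {a,e,g} use ∅
  n3 def {k} use {e}
  n4 def {a,u} use ∅
  n5 def {e,j,k} use {e,k}
  n6 def {a,k} use {k}
  n7 def {k,u} use ∅
  n8 def {e,j} use ∅
  n9 def {g,j} use ∅

Live sets:
  n0 li=∅ lo={e,k}
  n1 li={e} lo={e}
  n2 li=∅ lo=∅
  n3 li={e} lo={e,k}
  n4 li=∅ lo=∅
  n5 li={e,k} lo={k}
  n6 li={k} lo=∅
  n7 li=∅ lo=∅
  n8 li=∅ lo=∅
  n9 li=∅ lo=∅

Interference:
  a: {g,u}
  e: {j,k,u}
  g: {a,j}
  j: {e,g,k}
  k: {e,j,u}
  u: {a,e,k}

N(k) = ["e", "j", "u"]

Answer: ["e", "j", "u"]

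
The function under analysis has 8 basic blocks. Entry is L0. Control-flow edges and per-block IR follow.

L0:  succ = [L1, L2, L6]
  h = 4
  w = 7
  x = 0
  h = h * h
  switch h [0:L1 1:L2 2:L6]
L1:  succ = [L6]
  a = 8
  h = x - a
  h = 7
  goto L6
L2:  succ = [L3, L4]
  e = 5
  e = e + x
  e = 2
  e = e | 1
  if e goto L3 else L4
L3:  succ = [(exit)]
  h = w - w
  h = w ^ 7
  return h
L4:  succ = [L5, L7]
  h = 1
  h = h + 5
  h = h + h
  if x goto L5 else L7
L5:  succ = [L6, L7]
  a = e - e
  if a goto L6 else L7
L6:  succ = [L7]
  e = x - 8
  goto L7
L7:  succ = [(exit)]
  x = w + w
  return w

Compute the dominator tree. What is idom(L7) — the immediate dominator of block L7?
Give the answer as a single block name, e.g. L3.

idom tree: L1←L0 L2←L0 L3←L2 L4←L2 L5←L4 L6←L0 L7←L0
Dom∩ at merges:
  L6: preds {L0,L1,L5}: {L0} ∩ {L0,L1} ∩ {L0,L2,L4,L5} = {L0}; idom=L0
  L7: preds {L4,L5,L6}: {L0,L2,L4} ∩ {L0,L2,L4,L5} ∩ {L0,L6} = {L0}; idom=L0

idom(L7) = L0

Answer: L0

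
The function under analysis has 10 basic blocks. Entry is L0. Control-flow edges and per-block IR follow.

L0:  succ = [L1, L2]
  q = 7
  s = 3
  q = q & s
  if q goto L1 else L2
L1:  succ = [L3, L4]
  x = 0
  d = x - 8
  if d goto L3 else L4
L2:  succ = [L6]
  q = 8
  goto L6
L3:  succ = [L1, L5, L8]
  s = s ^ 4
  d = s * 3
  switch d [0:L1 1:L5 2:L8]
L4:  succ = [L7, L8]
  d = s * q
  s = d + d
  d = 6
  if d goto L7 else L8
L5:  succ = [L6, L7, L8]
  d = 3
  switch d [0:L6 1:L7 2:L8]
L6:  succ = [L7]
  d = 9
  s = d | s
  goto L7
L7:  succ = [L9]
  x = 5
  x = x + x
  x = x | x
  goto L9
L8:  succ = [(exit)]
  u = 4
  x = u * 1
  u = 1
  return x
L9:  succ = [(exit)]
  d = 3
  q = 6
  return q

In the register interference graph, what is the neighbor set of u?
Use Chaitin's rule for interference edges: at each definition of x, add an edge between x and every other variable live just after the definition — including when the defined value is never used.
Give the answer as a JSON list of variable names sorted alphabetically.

Answer: ["x"]

Derivation:
Per-block:
  L0 def {q,s} use ∅
  L1 def {d,x} use ∅
  L2 def {q} use ∅
  L3 def {d,s} use {s}
  L4 def {d,s} use {q,s}
  L5 def {d} use ∅
  L6 def {d,s} use {s}
  L7 def {x} use ∅
  L8 def {u,x} use ∅
  L9 def {d,q} use ∅

Live sets:
  L0 li=∅ lo={q,s}
  L1 li={q,s} lo={q,s}
  L2 li={s} lo={s}
  L3 li={q,s} lo={q,s}
  L4 li={q,s} lo=∅
  L5 li={s} lo={s}
  L6 li={s} lo=∅
  L7 li=∅ lo=∅
  L8 li=∅ lo=∅
  L9 li=∅ lo=∅

Interference:
  d: {q,s}
  q: {d,s,x}
  s: {d,q,x}
  u: {x}
  x: {q,s,u}

N(u) = ["x"]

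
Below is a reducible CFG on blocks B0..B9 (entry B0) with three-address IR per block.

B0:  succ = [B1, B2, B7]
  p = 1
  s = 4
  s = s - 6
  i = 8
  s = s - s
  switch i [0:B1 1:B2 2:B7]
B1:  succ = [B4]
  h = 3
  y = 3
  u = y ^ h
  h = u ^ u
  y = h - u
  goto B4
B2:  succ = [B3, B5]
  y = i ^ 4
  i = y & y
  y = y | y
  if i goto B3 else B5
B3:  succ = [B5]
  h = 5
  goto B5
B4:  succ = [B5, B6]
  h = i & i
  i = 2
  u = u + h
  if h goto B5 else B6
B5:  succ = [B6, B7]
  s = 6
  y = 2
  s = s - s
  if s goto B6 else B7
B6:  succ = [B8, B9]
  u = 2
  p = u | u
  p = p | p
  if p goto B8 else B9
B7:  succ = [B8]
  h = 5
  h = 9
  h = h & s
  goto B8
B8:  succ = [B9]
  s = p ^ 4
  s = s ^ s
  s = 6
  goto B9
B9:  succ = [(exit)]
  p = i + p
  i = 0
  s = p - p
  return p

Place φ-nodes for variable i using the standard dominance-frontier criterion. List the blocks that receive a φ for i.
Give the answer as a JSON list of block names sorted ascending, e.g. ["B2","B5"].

Answer: ["B5", "B6", "B7", "B8", "B9"]

Analysis:
idom tree: B1←B0 B2←B0 B3←B2 B4←B1 B5←B0 B6←B0 B7←B0 B8←B0 B9←B0
Join-block Dom:
  B5: preds {B2,B3,B4}: {B0,B2} ∩ {B0,B2,B3} ∩ {B0,B1,B4} = {B0}; idom=B0
  B6: preds {B4,B5}: {B0,B1,B4} ∩ {B0,B5} = {B0}; idom=B0
  B7: preds {B0,B5}: {B0} ∩ {B0,B5} = {B0}; idom=B0
  B8: preds {B6,B7}: {B0,B6} ∩ {B0,B7} = {B0}; idom=B0
  B9: preds {B6,B8}: {B0,B6} ∩ {B0,B8} = {B0}; idom=B0

DF walk-up:
  join B5 pred B2: B2 stop@B0
  join B5 pred B3: B3→B2 stop@B0
  join B5 pred B4: B4→B1 stop@B0
  join B6 pred B4: B4→B1 stop@B0
  join B6 pred B5: B5 stop@B0
  join B7 pred B0: · stop@B0
  join B7 pred B5: B5 stop@B0
  join B8 pred B6: B6 stop@B0
  join B8 pred B7: B7 stop@B0
  join B9 pred B6: B6 stop@B0
  join B9 pred B8: B8 stop@B0
  B0: DF=∅
  B1: DF={B5,B6}
  B2: DF={B5}
  B3: DF={B5}
  B4: DF={B5,B6}
  B5: DF={B6,B7}
  B6: DF={B8,B9}
  B7: DF={B8}
  B8: DF={B9}
  B9: DF=∅

φ for i: defs {B0,B2,B4,B9}
  DF⁺ = {B5,B6,B7,B8,B9}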